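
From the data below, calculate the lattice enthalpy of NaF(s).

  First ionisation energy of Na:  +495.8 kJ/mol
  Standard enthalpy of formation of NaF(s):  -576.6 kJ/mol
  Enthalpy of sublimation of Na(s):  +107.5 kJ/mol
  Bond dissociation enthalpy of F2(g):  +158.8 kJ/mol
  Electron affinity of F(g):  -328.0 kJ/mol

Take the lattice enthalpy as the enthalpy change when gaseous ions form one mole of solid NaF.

ΔHf° = 1·ΔHsub + 1·(ΣIE) + 1/2·D(F2) + 1·EA + U
-576.6 = 1·(+107.5) + 1·(+495.8) + 1/2·(+158.8) + 1·(-328.0) + U
U = -576.6 − (+354.7) = -931.3 kJ/mol

U = -931.3 kJ/mol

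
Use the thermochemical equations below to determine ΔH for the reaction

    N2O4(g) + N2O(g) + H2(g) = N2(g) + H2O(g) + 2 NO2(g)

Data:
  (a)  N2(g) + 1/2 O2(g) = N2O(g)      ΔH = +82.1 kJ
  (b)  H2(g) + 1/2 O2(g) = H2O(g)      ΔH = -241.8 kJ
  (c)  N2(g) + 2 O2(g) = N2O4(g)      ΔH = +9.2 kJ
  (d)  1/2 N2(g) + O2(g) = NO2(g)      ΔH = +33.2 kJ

(a) reversed (N2O(g) must end up as a reactant): -82.1 kJ
(b) as written (H2O(g) already on the product side): -241.8 kJ
(c) reversed (reverse to put N2O4(g) on the reactant side): -9.2 kJ
(d) × 2 (×2 to match 2 NO2(g) in the target): (2)·(+33.2) = +66.4 kJ
Summing the manipulated equations, ΔH = (-1)·(+82.1) + (1)·(-241.8) + (-1)·(+9.2) + (2)·(+33.2) = -266.7 kJ

ΔH = -266.7 kJ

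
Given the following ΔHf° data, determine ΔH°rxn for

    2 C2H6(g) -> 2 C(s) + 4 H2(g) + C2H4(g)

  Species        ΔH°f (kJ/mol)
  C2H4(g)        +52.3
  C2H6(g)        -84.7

Products: 2·(+0.0) + 4·(+0.0) + 1·(+52.3) = +52.3
Reactants: 2·(-84.7) = -169.4
ΔH°rxn = (+52.3) − (-169.4) = 221.7 kJ/mol

ΔH°rxn = 221.7 kJ/mol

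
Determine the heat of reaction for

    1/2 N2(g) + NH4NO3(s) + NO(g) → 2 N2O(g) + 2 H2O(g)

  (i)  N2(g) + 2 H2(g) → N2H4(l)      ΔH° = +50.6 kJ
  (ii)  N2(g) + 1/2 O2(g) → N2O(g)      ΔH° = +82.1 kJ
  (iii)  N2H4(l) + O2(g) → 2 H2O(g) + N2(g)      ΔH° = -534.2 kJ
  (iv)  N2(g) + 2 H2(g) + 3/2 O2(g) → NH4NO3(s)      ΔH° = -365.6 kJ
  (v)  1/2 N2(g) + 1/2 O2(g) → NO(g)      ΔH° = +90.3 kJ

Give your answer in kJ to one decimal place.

(i) as written: +50.6 kJ
(ii) × 2 (×2 to match 2 N2O(g) in the target): (2)·(+82.1) = +164.2 kJ
(iii) as written (H2O(g) already on the product side): -534.2 kJ
(iv) reversed (reverse to put NH4NO3(s) on the reactant side): +365.6 kJ
(v) reversed (reverse to put NO(g) on the reactant side): -90.3 kJ
Since enthalpy is a state function, ΔH° = (1)·(+50.6) + (2)·(+82.1) + (1)·(-534.2) + (-1)·(-365.6) + (-1)·(+90.3) = -44.1 kJ

ΔH° = -44.1 kJ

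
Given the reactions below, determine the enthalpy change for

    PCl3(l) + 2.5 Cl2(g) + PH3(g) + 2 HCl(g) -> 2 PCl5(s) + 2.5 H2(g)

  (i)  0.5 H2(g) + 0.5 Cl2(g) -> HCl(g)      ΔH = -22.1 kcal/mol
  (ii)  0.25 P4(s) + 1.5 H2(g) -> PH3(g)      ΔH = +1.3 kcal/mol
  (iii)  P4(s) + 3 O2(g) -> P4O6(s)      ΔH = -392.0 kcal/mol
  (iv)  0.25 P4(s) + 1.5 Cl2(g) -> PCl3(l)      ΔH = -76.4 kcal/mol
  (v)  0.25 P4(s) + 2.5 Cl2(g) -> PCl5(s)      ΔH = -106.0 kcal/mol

ΔH = -92.7 kcal/mol

(i) reversed and × 2: (-2)·(-22.1) = +44.2 kcal/mol
(ii) reversed: -1.3 kcal/mol
(iii): not needed.
(iv) reversed: +76.4 kcal/mol
(v) × 2: (2)·(-106.0) = -212.0 kcal/mol
Summing the manipulated equations, ΔH = (-2)·(-22.1) + (-1)·(+1.3) + (-1)·(-76.4) + (2)·(-106.0) = -92.7 kcal/mol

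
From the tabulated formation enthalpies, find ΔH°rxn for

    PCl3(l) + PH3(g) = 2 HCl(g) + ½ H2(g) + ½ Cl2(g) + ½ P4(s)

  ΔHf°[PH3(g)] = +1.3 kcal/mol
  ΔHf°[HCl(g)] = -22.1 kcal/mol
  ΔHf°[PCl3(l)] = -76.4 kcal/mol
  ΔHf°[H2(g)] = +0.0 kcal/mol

ΔH°rxn = 30.9 kcal/mol

Products: 2·(-22.1) + 1/2·(+0.0) + 1/2·(+0.0) + 1/2·(+0.0) = -44.2
Reactants: 1·(-76.4) + 1·(+1.3) = -75.1
ΔH°rxn = (-44.2) − (-75.1) = 30.9 kcal/mol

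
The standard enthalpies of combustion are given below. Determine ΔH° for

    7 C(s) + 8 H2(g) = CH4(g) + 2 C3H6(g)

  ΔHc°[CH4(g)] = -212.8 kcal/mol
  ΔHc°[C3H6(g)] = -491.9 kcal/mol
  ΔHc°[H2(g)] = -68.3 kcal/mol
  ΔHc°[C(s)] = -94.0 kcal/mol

ΔH° = -7.8 kcal/mol

Using ΔH = Σ nΔHc°(reactants) − Σ nΔHc°(products):
= [7·(-94.0) + 8·(-68.3)] − [1·(-212.8) + 2·(-491.9)]
= -7.8 kcal/mol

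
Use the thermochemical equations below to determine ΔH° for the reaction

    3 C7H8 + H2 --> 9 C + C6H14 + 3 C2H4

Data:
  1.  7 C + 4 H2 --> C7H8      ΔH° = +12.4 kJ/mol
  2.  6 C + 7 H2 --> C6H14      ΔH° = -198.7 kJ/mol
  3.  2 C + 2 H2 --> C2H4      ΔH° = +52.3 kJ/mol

eq. 1 reversed and × 3: (-3)·(+12.4) = -37.2 kJ/mol
eq. 2 as written: -198.7 kJ/mol
eq. 3 × 3: (3)·(+52.3) = +156.9 kJ/mol
ΔH° = (-37.2) + (-198.7) + (+156.9) = -79.0 kJ/mol

ΔH° = -79.0 kJ/mol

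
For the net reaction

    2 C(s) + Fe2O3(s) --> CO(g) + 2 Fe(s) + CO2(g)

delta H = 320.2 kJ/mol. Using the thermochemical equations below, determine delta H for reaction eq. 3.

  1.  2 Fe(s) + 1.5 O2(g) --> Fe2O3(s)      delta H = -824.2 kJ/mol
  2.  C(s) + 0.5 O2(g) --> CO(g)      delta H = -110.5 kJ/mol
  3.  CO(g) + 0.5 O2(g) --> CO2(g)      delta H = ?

eq. 1 reversed: +824.2 kJ/mol
eq. 2 × 2: (2)·(-110.5) = -221.0 kJ/mol
eq. 3 as written: contributes x
+320.2 = (+824.2) + (-221.0) + x
x = (+320.2 − (+603.2)) / (1) = -283.0 kJ/mol

delta H = -283.0 kJ/mol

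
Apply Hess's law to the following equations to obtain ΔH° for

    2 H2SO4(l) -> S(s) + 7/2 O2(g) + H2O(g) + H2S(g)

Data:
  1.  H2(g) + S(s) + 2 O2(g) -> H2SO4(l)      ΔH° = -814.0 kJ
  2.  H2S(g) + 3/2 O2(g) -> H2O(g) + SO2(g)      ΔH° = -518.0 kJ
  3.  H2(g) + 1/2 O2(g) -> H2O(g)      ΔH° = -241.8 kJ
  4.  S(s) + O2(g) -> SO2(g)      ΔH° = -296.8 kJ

ΔH° = 1365.6 kJ

eq. 1 reversed and × 2: (-2)·(-814.0) = +1628.0 kJ
eq. 2 reversed: +518.0 kJ
eq. 3 × 2: (2)·(-241.8) = -483.6 kJ
eq. 4 as written: -296.8 kJ
ΔH° = (+1628.0) + (+518.0) + (-483.6) + (-296.8) = 1365.6 kJ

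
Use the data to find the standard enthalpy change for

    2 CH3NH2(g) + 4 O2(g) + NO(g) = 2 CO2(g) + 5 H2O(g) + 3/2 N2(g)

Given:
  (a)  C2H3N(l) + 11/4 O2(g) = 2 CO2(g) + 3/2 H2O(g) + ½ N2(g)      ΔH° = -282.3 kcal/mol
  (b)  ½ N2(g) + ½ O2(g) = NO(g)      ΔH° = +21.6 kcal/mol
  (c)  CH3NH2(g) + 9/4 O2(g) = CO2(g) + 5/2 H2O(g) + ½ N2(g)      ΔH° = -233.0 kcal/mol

(a): not needed.
(b) reversed: -21.6 kcal/mol
(c) × 2: (2)·(-233.0) = -466.0 kcal/mol
ΔH° = (-1)·(+21.6) + (2)·(-233.0) = -487.6 kcal/mol

ΔH° = -487.6 kcal/mol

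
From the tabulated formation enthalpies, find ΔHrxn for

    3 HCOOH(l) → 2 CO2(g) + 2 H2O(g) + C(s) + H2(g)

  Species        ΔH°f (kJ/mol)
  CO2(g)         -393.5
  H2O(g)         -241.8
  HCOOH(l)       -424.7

ΔHrxn = 3.5 kJ/mol

ΔH°rxn = Σ nΔHf°(products) − Σ nΔHf°(reactants).
Products: 2·(-393.5) + 2·(-241.8) + 1·(+0.0) + 1·(+0.0) = -1270.6
Reactants: 3·(-424.7) = -1274.1
ΔHrxn = (-1270.6) − (-1274.1) = 3.5 kJ/mol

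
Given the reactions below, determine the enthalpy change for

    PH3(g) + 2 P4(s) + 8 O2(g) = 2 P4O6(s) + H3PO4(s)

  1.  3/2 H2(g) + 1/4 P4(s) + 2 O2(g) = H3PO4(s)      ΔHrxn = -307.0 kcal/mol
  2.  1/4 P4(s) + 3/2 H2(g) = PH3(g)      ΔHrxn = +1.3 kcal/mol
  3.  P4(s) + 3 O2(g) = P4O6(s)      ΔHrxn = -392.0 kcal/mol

eq. 1 as written (H3PO4(s) already on the product side): -307.0 kcal/mol
eq. 2 reversed (reverse to put PH3(g) on the reactant side): -1.3 kcal/mol
eq. 3 × 2 (×2 to match 2 P4O6(s) in the target): (2)·(-392.0) = -784.0 kcal/mol
Since enthalpy is a state function, ΔHrxn = (1)·(-307.0) + (-1)·(+1.3) + (2)·(-392.0) = -1092.3 kcal/mol

ΔHrxn = -1092.3 kcal/mol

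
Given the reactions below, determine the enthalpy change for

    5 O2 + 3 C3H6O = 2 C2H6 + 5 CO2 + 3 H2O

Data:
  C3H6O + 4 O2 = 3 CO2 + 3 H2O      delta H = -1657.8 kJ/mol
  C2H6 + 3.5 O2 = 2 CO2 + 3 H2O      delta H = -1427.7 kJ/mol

delta H = -2118.0 kJ/mol

equation 1 × 3 (×3 to match 3 C3H6O in the target): (3)·(-1657.8) = -4973.4 kJ/mol
equation 2 reversed and × 2 (reverse to put C2H6 on the product side; ×2 to match 2 C2H6 in the target): (-2)·(-1427.7) = +2855.4 kJ/mol
Combining the equations, delta H = (3)·(-1657.8) + (-2)·(-1427.7) = -2118.0 kJ/mol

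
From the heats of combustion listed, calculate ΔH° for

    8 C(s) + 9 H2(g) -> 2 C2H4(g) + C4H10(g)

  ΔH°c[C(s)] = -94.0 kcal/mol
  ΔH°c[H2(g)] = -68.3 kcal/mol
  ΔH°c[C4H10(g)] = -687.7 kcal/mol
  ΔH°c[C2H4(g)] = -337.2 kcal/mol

ΔH° = -4.6 kcal/mol

Using ΔH = Σ nΔHc°(reactants) − Σ nΔHc°(products):
= [8·(-94.0) + 9·(-68.3)] − [2·(-337.2) + 1·(-687.7)]
= -4.6 kcal/mol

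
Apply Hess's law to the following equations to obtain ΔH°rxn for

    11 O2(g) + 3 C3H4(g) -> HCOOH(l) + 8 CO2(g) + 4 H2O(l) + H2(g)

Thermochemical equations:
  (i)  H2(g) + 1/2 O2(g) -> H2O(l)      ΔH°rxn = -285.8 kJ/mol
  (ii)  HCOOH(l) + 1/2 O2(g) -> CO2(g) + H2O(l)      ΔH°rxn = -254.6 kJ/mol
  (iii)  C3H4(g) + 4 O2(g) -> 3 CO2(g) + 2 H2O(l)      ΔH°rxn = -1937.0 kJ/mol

ΔH°rxn = -5270.6 kJ/mol

(i) reversed: +285.8 kJ/mol
(ii) reversed: +254.6 kJ/mol
(iii) × 3: (3)·(-1937.0) = -5811.0 kJ/mol
By Hess's law, ΔH°rxn = (+285.8) + (+254.6) + (-5811.0) = -5270.6 kJ/mol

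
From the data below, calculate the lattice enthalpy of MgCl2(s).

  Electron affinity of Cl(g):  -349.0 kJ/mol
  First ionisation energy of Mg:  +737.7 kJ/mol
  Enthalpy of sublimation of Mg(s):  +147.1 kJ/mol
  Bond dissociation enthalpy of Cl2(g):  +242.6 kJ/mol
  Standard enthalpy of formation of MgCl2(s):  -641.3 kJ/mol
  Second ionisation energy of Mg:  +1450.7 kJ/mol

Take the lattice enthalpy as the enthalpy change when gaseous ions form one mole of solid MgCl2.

ΔHf° = 1·ΔHsub + 1·(ΣIE) + 1·D(Cl2) + 2·EA + U
-641.3 = 1·(+147.1) + 1·(+2188.4) + 1·(+242.6) + 2·(-349.0) + U
U = -641.3 − (+1880.1) = -2521.4 kJ/mol

U = -2521.4 kJ/mol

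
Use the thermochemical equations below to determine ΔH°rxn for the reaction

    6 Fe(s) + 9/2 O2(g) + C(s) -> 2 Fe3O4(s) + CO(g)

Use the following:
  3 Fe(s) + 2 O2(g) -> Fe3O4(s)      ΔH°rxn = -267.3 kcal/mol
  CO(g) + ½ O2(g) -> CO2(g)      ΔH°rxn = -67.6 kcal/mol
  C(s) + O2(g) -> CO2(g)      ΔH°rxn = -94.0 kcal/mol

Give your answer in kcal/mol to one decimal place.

equation 1 × 2: (2)·(-267.3) = -534.6 kcal/mol
equation 2 reversed: +67.6 kcal/mol
equation 3 as written: -94.0 kcal/mol
By Hess's law, ΔH°rxn = (-534.6) + (+67.6) + (-94.0) = -561.0 kcal/mol

ΔH°rxn = -561.0 kcal/mol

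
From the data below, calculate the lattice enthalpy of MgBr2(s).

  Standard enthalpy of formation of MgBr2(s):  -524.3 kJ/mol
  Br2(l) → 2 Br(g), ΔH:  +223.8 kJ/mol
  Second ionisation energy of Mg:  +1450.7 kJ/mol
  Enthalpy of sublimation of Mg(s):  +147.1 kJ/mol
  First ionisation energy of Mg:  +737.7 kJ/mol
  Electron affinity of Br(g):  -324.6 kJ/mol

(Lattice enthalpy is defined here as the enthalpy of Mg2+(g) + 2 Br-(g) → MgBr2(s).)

U = -2434.4 kJ/mol

ΔHf° = 1·ΔHsub + 1·(ΣIE) + 1·D(Br2) + 2·EA + U
-524.3 = 1·(+147.1) + 1·(+2188.4) + 1·(+223.8) + 2·(-324.6) + U
U = -524.3 − (+1910.1) = -2434.4 kJ/mol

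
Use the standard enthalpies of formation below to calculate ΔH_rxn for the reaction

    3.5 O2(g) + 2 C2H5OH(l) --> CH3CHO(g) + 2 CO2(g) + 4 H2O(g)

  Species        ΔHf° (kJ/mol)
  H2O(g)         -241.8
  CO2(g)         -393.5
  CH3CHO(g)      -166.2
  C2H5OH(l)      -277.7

ΔH°rxn = Σ nΔHf°(products) − Σ nΔHf°(reactants).
Products: 1·(-166.2) + 2·(-393.5) + 4·(-241.8) = -1920.4
Reactants: 7/2·(+0.0) + 2·(-277.7) = -555.4
ΔH_rxn = (-1920.4) − (-555.4) = -1365.0 kJ/mol

ΔH_rxn = -1365.0 kJ/mol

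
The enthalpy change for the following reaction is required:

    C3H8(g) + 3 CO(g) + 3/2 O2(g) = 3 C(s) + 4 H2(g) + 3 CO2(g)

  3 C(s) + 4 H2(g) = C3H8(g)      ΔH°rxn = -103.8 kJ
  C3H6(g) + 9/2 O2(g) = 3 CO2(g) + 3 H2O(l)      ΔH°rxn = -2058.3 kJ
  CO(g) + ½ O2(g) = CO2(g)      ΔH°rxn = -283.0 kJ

ΔH°rxn = -745.2 kJ

equation 1 reversed: +103.8 kJ
equation 2: not needed.
equation 3 × 3: (3)·(-283.0) = -849.0 kJ
ΔH°rxn = (+103.8) + (-849.0) = -745.2 kJ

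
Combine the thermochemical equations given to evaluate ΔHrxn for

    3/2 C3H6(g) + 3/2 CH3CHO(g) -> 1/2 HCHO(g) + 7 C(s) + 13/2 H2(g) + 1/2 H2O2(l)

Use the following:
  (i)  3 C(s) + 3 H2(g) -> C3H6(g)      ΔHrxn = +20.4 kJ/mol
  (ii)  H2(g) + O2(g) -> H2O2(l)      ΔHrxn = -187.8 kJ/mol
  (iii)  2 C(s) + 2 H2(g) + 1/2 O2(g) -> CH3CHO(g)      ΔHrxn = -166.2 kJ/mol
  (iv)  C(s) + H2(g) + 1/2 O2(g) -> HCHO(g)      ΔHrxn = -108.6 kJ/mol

ΔHrxn = 70.5 kJ/mol

(i) reversed and × 3/2: (-3/2)·(+20.4) = -30.6 kJ/mol
(ii) × 1/2: (1/2)·(-187.8) = -93.9 kJ/mol
(iii) reversed and × 3/2: (-3/2)·(-166.2) = +249.3 kJ/mol
(iv) × 1/2: (1/2)·(-108.6) = -54.3 kJ/mol
ΔHrxn = (-30.6) + (-93.9) + (+249.3) + (-54.3) = 70.5 kJ/mol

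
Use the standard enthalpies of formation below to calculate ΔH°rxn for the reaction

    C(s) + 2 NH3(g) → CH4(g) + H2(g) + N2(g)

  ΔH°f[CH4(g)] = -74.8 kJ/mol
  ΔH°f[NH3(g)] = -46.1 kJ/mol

Products: 1·(-74.8) + 1·(+0.0) + 1·(+0.0) = -74.8
Reactants: 1·(+0.0) + 2·(-46.1) = -92.2
ΔH°rxn = (-74.8) − (-92.2) = 17.4 kJ/mol

ΔH°rxn = 17.4 kJ/mol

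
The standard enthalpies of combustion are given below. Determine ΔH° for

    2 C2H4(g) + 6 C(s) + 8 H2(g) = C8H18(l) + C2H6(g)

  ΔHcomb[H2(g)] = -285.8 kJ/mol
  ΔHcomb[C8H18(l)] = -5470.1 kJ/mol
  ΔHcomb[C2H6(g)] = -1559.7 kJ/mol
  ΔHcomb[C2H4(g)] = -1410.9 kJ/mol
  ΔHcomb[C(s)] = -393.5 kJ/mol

Using ΔH = Σ nΔHc°(reactants) − Σ nΔHc°(products):
= [2·(-1410.9) + 6·(-393.5) + 8·(-285.8)] − [1·(-5470.1) + 1·(-1559.7)]
= -439.4 kJ/mol

ΔH° = -439.4 kJ/mol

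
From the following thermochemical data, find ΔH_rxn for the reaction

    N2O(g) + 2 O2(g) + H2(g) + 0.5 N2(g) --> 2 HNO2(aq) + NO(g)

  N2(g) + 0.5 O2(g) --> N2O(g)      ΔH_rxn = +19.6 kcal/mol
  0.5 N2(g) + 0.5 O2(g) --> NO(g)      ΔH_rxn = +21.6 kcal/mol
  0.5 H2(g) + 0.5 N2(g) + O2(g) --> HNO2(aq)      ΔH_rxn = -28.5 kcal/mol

ΔH_rxn = -55.0 kcal/mol

equation 1 reversed (reverse to put N2O(g) on the reactant side): -19.6 kcal/mol
equation 2 as written (NO(g) already on the product side): +21.6 kcal/mol
equation 3 × 2 (scale by 2 for the 2 HNO2(aq)): (2)·(-28.5) = -57.0 kcal/mol
Summing the manipulated equations, ΔH_rxn = (-19.6) + (+21.6) + (-57.0) = -55.0 kcal/mol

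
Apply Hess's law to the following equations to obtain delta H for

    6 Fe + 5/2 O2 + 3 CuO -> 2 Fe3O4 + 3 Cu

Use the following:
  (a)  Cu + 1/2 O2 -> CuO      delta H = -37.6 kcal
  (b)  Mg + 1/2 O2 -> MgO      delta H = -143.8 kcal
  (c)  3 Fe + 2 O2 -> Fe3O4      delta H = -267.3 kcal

(a) reversed and × 3: (-3)·(-37.6) = +112.8 kcal
(b): not needed.
(c) × 2: (2)·(-267.3) = -534.6 kcal
Combining the equations, delta H = (+112.8) + (-534.6) = -421.8 kcal

delta H = -421.8 kcal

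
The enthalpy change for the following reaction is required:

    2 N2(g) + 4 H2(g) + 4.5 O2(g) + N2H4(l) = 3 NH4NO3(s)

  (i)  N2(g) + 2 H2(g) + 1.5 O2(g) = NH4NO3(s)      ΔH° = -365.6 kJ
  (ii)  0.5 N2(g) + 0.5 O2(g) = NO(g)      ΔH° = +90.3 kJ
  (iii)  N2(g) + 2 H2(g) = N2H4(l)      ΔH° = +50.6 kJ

(i) × 3 (×3 to match 3 NH4NO3(s) in the target): (3)·(-365.6) = -1096.8 kJ
(ii): not needed (NO(g) appears nowhere else).
(iii) reversed (N2H4(l) must end up as a reactant): -50.6 kJ
ΔH° = (-1096.8) + (-50.6) = -1147.4 kJ

ΔH° = -1147.4 kJ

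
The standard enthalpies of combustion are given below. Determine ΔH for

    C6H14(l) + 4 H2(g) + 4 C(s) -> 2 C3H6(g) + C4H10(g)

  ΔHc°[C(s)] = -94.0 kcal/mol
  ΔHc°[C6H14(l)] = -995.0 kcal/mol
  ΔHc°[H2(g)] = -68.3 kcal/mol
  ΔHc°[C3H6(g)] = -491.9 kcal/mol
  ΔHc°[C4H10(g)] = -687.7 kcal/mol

With combustion enthalpies, reactants minus products:
= [1·(-995.0) + 4·(-68.3) + 4·(-94.0)] − [2·(-491.9) + 1·(-687.7)]
= 27.3 kcal/mol

ΔH = 27.3 kcal/mol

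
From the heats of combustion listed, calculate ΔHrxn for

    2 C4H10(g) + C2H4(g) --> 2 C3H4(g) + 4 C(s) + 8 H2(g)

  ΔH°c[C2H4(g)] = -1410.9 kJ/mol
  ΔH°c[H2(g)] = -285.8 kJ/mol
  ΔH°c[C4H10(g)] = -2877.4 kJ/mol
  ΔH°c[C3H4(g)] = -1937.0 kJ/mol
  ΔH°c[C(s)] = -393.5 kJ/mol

With combustion enthalpies, reactants minus products:
= [2·(-2877.4) + 1·(-1410.9)] − [2·(-1937.0) + 4·(-393.5) + 8·(-285.8)]
= 568.7 kJ/mol

ΔHrxn = 568.7 kJ/mol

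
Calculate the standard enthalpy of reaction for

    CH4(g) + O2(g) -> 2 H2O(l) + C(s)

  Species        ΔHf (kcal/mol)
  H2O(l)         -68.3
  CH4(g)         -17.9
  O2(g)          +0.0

ΔH°rxn = Σ nΔHf°(products) − Σ nΔHf°(reactants).
Products: 2·(-68.3) + 1·(+0.0) = -136.6
Reactants: 1·(-17.9) + 1·(+0.0) = -17.9
ΔH°rxn = (-136.6) − (-17.9) = -118.7 kcal/mol

ΔH°rxn = -118.7 kcal/mol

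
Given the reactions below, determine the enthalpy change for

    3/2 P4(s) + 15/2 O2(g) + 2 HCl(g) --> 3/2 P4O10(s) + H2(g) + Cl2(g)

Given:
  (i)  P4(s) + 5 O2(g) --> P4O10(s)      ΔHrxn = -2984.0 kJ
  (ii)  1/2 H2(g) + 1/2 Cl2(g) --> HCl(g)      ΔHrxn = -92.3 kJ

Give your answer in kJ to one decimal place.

(i) × 3/2 (×3/2 to match 3/2 P4O10(s) in the target): (3/2)·(-2984.0) = -4476.0 kJ
(ii) reversed and × 2 (reverse to put HCl(g) on the reactant side; scale by 2 for the 2 HCl(g)): (-2)·(-92.3) = +184.6 kJ
ΔHrxn = (-4476.0) + (+184.6) = -4291.4 kJ

ΔHrxn = -4291.4 kJ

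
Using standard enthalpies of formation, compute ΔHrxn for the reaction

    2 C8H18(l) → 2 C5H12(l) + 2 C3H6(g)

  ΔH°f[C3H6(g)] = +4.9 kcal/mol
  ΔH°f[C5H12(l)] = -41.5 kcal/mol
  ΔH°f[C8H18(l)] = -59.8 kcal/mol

Products: 2·(-41.5) + 2·(+4.9) = -73.2
Reactants: 2·(-59.8) = -119.6
ΔHrxn = (-73.2) − (-119.6) = 46.4 kcal/mol

ΔHrxn = 46.4 kcal/mol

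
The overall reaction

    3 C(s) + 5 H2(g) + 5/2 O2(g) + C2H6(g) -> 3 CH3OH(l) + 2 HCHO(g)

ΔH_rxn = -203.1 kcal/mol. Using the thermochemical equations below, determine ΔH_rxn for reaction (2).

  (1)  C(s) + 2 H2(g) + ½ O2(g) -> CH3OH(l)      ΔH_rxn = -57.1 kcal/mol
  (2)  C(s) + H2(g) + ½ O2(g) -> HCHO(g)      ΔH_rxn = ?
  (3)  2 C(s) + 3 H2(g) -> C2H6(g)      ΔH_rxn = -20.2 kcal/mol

ΔH_rxn = -26.0 kcal/mol

(1) × 3 (scale by 3 for the 3 CH3OH(l)): (3)·(-57.1) = -171.3 kcal/mol
(2) × 2 (scale by 2 for the 2 HCHO(g)): contributes 2·x
(3) reversed (C2H6(g) must end up as a reactant): +20.2 kcal/mol
-203.1 = (-171.3) + (+20.2) + 2·x
x = (-203.1 − (-151.1)) / (2) = -26.0 kcal/mol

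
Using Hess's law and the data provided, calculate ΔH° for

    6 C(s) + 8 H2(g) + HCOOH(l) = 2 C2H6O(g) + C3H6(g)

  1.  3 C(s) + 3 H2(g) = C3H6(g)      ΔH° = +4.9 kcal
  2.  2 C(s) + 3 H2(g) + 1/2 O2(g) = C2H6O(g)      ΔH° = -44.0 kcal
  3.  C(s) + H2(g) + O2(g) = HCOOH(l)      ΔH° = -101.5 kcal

eq. 1 as written: +4.9 kcal
eq. 2 × 2: (2)·(-44.0) = -88.0 kcal
eq. 3 reversed: +101.5 kcal
Summing the manipulated equations, ΔH° = (1)·(+4.9) + (2)·(-44.0) + (-1)·(-101.5) = 18.4 kcal

ΔH° = 18.4 kcal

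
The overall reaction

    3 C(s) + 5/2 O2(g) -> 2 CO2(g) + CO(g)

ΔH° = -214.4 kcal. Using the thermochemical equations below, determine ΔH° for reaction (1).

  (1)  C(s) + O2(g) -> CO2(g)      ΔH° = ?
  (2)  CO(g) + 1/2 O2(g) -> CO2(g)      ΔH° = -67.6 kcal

(1) × 3: contributes 3·x
(2) reversed: +67.6 kcal
-214.4 = (+67.6) + 3·x
x = (-214.4 − (+67.6)) / (3) = -94.0 kcal

ΔH° = -94.0 kcal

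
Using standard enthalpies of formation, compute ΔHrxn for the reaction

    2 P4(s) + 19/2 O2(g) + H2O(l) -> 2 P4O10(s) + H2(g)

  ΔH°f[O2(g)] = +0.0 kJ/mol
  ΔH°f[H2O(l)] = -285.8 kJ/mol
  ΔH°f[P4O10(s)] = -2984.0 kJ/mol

Products: 2·(-2984.0) + 1·(+0.0) = -5968.0
Reactants: 2·(+0.0) + 19/2·(+0.0) + 1·(-285.8) = -285.8
ΔHrxn = (-5968.0) − (-285.8) = -5682.2 kJ/mol

ΔHrxn = -5682.2 kJ/mol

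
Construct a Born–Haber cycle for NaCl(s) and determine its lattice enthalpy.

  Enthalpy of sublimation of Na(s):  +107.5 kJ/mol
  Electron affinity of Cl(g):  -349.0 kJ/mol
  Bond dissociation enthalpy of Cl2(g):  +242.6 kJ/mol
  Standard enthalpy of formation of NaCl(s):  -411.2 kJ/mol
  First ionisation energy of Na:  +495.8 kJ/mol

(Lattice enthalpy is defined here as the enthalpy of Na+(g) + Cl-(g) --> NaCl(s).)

ΔHf° = 1·ΔHsub + 1·(ΣIE) + 1/2·D(Cl2) + 1·EA + U
-411.2 = 1·(+107.5) + 1·(+495.8) + 1/2·(+242.6) + 1·(-349.0) + U
U = -411.2 − (+375.6) = -786.8 kJ/mol

U = -786.8 kJ/mol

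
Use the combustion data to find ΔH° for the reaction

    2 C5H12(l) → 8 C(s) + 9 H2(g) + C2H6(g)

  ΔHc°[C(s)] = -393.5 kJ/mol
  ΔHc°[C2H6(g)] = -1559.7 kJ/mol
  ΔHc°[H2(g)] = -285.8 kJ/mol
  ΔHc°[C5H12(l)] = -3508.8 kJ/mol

ΔH° = 262.3 kJ/mol

Using ΔH = Σ nΔHc°(reactants) − Σ nΔHc°(products):
= [2·(-3508.8)] − [8·(-393.5) + 9·(-285.8) + 1·(-1559.7)]
= 262.3 kJ/mol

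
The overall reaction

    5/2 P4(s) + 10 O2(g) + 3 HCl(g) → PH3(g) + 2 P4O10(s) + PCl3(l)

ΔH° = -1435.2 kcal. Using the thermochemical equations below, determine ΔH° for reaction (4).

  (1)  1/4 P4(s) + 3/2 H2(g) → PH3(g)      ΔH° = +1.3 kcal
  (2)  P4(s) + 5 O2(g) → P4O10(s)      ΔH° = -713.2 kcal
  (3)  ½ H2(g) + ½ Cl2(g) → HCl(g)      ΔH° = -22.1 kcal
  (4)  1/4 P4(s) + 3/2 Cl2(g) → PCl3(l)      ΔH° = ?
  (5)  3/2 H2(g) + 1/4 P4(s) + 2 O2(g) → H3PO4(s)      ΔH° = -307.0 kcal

(1) as written: +1.3 kcal
(2) × 2: (2)·(-713.2) = -1426.4 kcal
(3) reversed and × 3: (-3)·(-22.1) = +66.3 kcal
(4) as written: contributes x
(5): not needed.
-1435.2 = (+1.3) + (-1426.4) + (+66.3) + x
x = (-1435.2 − (-1358.8)) / (1) = -76.4 kcal

ΔH° = -76.4 kcal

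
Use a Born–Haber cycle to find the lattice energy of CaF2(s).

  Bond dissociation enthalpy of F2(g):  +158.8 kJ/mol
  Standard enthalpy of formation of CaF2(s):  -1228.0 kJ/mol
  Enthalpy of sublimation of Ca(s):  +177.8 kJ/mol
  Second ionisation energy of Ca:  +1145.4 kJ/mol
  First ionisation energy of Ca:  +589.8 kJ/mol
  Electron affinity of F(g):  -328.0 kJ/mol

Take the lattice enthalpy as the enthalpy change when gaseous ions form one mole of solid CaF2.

ΔHf° = 1·ΔHsub + 1·(ΣIE) + 1·D(F2) + 2·EA + U
-1228.0 = 1·(+177.8) + 1·(+1735.2) + 1·(+158.8) + 2·(-328.0) + U
U = -1228.0 − (+1415.8) = -2643.8 kJ/mol

U = -2643.8 kJ/mol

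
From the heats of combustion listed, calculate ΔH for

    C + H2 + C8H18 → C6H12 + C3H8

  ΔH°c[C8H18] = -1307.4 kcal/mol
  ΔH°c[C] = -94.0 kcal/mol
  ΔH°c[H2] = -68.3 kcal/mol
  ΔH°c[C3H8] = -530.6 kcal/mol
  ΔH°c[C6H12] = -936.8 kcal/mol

Using ΔH = Σ nΔHc°(reactants) − Σ nΔHc°(products):
= [1·(-94.0) + 1·(-68.3) + 1·(-1307.4)] − [1·(-936.8) + 1·(-530.6)]
= -2.3 kcal/mol

ΔH = -2.3 kcal/mol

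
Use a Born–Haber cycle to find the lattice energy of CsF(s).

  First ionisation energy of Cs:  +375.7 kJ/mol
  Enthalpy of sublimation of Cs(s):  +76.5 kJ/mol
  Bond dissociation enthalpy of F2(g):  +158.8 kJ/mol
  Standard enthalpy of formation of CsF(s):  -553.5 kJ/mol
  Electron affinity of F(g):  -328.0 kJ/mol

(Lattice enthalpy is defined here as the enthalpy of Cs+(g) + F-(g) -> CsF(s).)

U = -757.1 kJ/mol

ΔHf° = 1·ΔHsub + 1·(ΣIE) + 1/2·D(F2) + 1·EA + U
-553.5 = 1·(+76.5) + 1·(+375.7) + 1/2·(+158.8) + 1·(-328.0) + U
U = -553.5 − (+203.6) = -757.1 kJ/mol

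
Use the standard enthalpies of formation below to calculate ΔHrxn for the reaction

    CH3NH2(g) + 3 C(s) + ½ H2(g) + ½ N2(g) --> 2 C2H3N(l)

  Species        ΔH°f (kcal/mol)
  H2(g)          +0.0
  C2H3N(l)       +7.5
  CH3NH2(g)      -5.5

Products: 2·(+7.5) = +15.0
Reactants: 1·(-5.5) + 3·(+0.0) + 1/2·(+0.0) + 1/2·(+0.0) = -5.5
ΔHrxn = (+15.0) − (-5.5) = 20.5 kcal/mol

ΔHrxn = 20.5 kcal/mol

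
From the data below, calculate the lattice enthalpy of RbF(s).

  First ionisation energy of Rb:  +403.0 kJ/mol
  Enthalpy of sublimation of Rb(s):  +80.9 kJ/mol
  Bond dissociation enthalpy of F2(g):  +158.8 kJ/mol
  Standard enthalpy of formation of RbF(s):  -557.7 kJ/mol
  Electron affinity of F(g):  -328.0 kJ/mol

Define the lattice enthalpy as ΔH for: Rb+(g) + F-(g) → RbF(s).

U = -793.0 kJ/mol

ΔHf° = 1·ΔHsub + 1·(ΣIE) + 1/2·D(F2) + 1·EA + U
-557.7 = 1·(+80.9) + 1·(+403.0) + 1/2·(+158.8) + 1·(-328.0) + U
U = -557.7 − (+235.3) = -793.0 kJ/mol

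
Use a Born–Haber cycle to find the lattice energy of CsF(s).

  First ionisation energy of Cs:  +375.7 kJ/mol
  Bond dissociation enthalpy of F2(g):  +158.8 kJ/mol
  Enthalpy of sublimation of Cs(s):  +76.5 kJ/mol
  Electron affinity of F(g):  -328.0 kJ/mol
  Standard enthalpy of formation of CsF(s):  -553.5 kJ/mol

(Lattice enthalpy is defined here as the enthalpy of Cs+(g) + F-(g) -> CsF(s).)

ΔHf° = 1·ΔHsub + 1·(ΣIE) + 1/2·D(F2) + 1·EA + U
-553.5 = 1·(+76.5) + 1·(+375.7) + 1/2·(+158.8) + 1·(-328.0) + U
U = -553.5 − (+203.6) = -757.1 kJ/mol

U = -757.1 kJ/mol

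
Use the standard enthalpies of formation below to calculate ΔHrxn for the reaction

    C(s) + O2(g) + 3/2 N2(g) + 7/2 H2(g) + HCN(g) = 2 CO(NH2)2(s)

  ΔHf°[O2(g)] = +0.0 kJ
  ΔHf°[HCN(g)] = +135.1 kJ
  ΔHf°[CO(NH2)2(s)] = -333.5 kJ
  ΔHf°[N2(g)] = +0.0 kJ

ΔH°rxn = Σ nΔHf°(products) − Σ nΔHf°(reactants).
Products: 2·(-333.5) = -667.0
Reactants: 1·(+0.0) + 1·(+0.0) + 3/2·(+0.0) + 7/2·(+0.0) + 1·(+135.1) = +135.1
ΔHrxn = (-667.0) − (+135.1) = -802.1 kJ

ΔHrxn = -802.1 kJ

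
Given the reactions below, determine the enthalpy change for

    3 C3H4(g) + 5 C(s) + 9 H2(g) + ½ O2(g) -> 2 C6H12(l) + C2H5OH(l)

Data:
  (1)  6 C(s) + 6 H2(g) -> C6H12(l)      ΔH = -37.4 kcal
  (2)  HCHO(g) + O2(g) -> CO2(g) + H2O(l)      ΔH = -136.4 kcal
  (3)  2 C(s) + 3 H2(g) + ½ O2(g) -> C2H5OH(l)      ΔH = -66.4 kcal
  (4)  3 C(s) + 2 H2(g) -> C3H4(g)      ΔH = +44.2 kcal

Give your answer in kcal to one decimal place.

ΔH = -273.8 kcal

(1) × 2: (2)·(-37.4) = -74.8 kcal
(2): not needed.
(3) as written: -66.4 kcal
(4) reversed and × 3: (-3)·(+44.2) = -132.6 kcal
Summing the manipulated equations, ΔH = (-74.8) + (-66.4) + (-132.6) = -273.8 kcal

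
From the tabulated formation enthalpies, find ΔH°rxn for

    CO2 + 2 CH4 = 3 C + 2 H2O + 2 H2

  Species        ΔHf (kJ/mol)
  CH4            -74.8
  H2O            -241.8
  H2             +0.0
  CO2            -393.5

ΔH°rxn = 59.5 kJ/mol

Products: 3·(+0.0) + 2·(-241.8) + 2·(+0.0) = -483.6
Reactants: 1·(-393.5) + 2·(-74.8) = -543.1
ΔH°rxn = (-483.6) − (-543.1) = 59.5 kJ/mol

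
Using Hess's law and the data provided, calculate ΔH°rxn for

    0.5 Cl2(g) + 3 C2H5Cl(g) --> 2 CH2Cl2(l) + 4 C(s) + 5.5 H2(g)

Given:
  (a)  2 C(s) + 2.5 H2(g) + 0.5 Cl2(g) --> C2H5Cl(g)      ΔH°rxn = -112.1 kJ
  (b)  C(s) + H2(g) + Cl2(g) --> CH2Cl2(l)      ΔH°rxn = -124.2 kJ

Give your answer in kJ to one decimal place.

(a) reversed and × 3: (-3)·(-112.1) = +336.3 kJ
(b) × 2: (2)·(-124.2) = -248.4 kJ
ΔH°rxn = (-3)·(-112.1) + (2)·(-124.2) = 87.9 kJ

ΔH°rxn = 87.9 kJ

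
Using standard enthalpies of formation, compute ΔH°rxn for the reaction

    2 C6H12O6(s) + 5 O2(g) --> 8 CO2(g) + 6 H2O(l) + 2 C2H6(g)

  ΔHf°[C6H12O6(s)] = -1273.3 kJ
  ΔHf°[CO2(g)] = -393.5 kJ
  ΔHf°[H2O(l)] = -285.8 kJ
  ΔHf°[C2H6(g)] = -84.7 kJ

Products: 8·(-393.5) + 6·(-285.8) + 2·(-84.7) = -5032.2
Reactants: 2·(-1273.3) + 5·(+0.0) = -2546.6
ΔH°rxn = (-5032.2) − (-2546.6) = -2485.6 kJ

ΔH°rxn = -2485.6 kJ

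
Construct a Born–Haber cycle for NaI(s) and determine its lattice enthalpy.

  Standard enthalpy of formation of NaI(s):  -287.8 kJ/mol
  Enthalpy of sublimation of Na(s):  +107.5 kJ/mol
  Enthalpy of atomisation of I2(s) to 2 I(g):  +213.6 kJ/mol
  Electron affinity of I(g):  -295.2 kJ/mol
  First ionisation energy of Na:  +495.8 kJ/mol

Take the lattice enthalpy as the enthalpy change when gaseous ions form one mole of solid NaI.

U = -702.7 kJ/mol

ΔHf° = 1·ΔHsub + 1·(ΣIE) + 1/2·D(I2) + 1·EA + U
-287.8 = 1·(+107.5) + 1·(+495.8) + 1/2·(+213.6) + 1·(-295.2) + U
U = -287.8 − (+414.9) = -702.7 kJ/mol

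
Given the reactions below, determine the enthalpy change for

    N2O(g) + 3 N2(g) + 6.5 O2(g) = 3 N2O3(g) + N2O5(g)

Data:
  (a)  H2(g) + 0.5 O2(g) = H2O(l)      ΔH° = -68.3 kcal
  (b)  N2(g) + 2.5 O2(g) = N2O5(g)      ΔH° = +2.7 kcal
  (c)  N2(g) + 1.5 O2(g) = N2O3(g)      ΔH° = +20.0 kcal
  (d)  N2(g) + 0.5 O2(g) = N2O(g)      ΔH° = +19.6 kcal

(a): not needed.
(b) as written: +2.7 kcal
(c) × 3: (3)·(+20.0) = +60.0 kcal
(d) reversed: -19.6 kcal
By Hess's law, ΔH° = (+2.7) + (+60.0) + (-19.6) = 43.1 kcal

ΔH° = 43.1 kcal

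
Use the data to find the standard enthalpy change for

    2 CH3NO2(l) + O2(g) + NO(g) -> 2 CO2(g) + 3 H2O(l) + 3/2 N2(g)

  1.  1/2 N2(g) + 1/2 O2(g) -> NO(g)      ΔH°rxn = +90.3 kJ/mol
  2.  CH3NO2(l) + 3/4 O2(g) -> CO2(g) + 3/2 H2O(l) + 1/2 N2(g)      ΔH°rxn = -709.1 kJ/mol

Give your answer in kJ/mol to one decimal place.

ΔH°rxn = -1508.5 kJ/mol

eq. 1 reversed (reverse to put NO(g) on the reactant side): -90.3 kJ/mol
eq. 2 × 2 (scale by 2 for the 2 CH3NO2(l)): (2)·(-709.1) = -1418.2 kJ/mol
ΔH°rxn = (-90.3) + (-1418.2) = -1508.5 kJ/mol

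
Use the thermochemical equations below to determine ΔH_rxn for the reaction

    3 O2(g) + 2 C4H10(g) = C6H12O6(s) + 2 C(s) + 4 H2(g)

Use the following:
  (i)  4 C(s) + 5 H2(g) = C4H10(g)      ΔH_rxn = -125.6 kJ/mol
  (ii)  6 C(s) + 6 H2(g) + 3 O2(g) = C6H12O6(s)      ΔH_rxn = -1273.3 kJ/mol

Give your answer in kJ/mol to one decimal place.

(i) reversed and × 2: (-2)·(-125.6) = +251.2 kJ/mol
(ii) as written: -1273.3 kJ/mol
ΔH_rxn = (+251.2) + (-1273.3) = -1022.1 kJ/mol

ΔH_rxn = -1022.1 kJ/mol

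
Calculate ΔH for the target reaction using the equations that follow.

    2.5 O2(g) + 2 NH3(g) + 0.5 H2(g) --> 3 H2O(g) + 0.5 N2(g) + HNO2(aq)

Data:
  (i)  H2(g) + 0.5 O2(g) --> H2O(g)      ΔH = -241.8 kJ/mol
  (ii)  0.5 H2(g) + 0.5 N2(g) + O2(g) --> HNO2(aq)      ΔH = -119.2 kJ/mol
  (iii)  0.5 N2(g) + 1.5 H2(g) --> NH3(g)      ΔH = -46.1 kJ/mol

(i) × 3: (3)·(-241.8) = -725.4 kJ/mol
(ii) as written: -119.2 kJ/mol
(iii) reversed and × 2: (-2)·(-46.1) = +92.2 kJ/mol
By Hess's law, ΔH = (3)·(-241.8) + (1)·(-119.2) + (-2)·(-46.1) = -752.4 kJ/mol

ΔH = -752.4 kJ/mol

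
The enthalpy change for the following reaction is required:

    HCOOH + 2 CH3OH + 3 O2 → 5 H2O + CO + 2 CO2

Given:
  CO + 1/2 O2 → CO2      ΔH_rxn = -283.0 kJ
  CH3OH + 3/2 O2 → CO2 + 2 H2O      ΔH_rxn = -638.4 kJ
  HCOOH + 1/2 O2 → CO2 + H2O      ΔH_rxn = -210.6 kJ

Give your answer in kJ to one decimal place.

ΔH_rxn = -1204.4 kJ

equation 1 reversed: +283.0 kJ
equation 2 × 2: (2)·(-638.4) = -1276.8 kJ
equation 3 as written: -210.6 kJ
Since enthalpy is a state function, ΔH_rxn = (-1)·(-283.0) + (2)·(-638.4) + (1)·(-210.6) = -1204.4 kJ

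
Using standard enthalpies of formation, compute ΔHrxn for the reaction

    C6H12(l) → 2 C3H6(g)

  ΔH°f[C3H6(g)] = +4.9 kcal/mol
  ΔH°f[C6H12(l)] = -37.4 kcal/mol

ΔH°rxn = Σ nΔHf°(products) − Σ nΔHf°(reactants).
Products: 2·(+4.9) = +9.8
Reactants: 1·(-37.4) = -37.4
ΔHrxn = (+9.8) − (-37.4) = 47.2 kcal/mol

ΔHrxn = 47.2 kcal/mol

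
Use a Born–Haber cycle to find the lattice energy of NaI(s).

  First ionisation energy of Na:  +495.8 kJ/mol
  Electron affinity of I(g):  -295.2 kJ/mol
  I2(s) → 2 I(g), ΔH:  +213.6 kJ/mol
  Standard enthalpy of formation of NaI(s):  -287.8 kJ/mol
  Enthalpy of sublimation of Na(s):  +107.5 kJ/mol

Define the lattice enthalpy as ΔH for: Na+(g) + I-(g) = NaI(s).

U = -702.7 kJ/mol

ΔHf° = 1·ΔHsub + 1·(ΣIE) + 1/2·D(I2) + 1·EA + U
-287.8 = 1·(+107.5) + 1·(+495.8) + 1/2·(+213.6) + 1·(-295.2) + U
U = -287.8 − (+414.9) = -702.7 kJ/mol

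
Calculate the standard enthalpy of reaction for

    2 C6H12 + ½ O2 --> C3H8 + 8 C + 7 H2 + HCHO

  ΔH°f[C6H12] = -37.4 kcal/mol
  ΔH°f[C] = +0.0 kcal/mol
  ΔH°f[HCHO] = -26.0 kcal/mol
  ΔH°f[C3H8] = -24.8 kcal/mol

ΔH_rxn = 24.0 kcal/mol

Products: 1·(-24.8) + 8·(+0.0) + 7·(+0.0) + 1·(-26.0) = -50.8
Reactants: 2·(-37.4) + 1/2·(+0.0) = -74.8
ΔH_rxn = (-50.8) − (-74.8) = 24.0 kcal/mol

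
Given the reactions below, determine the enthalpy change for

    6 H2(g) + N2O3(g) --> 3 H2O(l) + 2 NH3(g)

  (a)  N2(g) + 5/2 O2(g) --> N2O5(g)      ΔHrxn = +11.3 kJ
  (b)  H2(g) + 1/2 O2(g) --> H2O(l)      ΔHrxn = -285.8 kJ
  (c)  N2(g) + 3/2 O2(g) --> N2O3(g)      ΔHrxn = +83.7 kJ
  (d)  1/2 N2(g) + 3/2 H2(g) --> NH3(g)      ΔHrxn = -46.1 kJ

ΔHrxn = -1033.3 kJ

(a): not needed.
(b) × 3: (3)·(-285.8) = -857.4 kJ
(c) reversed: -83.7 kJ
(d) × 2: (2)·(-46.1) = -92.2 kJ
ΔHrxn = (3)·(-285.8) + (-1)·(+83.7) + (2)·(-46.1) = -1033.3 kJ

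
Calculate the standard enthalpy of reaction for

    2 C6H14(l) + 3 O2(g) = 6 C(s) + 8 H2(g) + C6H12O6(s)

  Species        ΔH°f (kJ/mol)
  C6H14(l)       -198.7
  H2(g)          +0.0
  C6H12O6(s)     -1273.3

ΔH°rxn = Σ nΔHf°(products) − Σ nΔHf°(reactants).
Products: 6·(+0.0) + 8·(+0.0) + 1·(-1273.3) = -1273.3
Reactants: 2·(-198.7) + 3·(+0.0) = -397.4
ΔH° = (-1273.3) − (-397.4) = -875.9 kJ/mol

ΔH° = -875.9 kJ/mol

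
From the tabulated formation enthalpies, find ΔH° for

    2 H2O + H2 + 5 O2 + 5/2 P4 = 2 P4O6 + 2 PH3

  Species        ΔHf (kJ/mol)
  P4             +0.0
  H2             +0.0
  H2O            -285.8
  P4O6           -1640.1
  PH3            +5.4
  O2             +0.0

ΔH° = -2697.8 kJ/mol

ΔH°rxn = Σ nΔHf°(products) − Σ nΔHf°(reactants).
Products: 2·(-1640.1) + 2·(+5.4) = -3269.4
Reactants: 2·(-285.8) + 1·(+0.0) + 5·(+0.0) + 5/2·(+0.0) = -571.6
ΔH° = (-3269.4) − (-571.6) = -2697.8 kJ/mol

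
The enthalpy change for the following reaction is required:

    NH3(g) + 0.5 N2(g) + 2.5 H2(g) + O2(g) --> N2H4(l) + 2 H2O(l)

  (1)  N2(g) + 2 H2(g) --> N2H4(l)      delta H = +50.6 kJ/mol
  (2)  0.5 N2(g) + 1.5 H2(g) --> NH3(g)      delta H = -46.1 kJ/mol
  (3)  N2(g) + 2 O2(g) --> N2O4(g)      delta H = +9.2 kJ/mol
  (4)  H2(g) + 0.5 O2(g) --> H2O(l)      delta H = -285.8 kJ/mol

(1) as written (N2H4(l) already on the product side): +50.6 kJ/mol
(2) reversed (NH3(g) must end up as a reactant): +46.1 kJ/mol
(3): not needed (N2O4(g) appears nowhere else).
(4) × 2 (scale by 2 for the 2 H2O(l)): (2)·(-285.8) = -571.6 kJ/mol
Combining the equations, delta H = (+50.6) + (+46.1) + (-571.6) = -474.9 kJ/mol

delta H = -474.9 kJ/mol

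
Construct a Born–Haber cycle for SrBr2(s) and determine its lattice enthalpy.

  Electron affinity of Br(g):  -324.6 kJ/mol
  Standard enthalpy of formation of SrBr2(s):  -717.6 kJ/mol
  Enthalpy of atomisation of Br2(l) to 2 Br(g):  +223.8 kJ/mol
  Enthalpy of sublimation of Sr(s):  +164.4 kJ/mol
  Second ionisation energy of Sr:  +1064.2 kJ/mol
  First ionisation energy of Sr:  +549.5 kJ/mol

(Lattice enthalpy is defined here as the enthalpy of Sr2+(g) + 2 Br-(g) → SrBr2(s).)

U = -2070.3 kJ/mol

ΔHf° = 1·ΔHsub + 1·(ΣIE) + 1·D(Br2) + 2·EA + U
-717.6 = 1·(+164.4) + 1·(+1613.7) + 1·(+223.8) + 2·(-324.6) + U
U = -717.6 − (+1352.7) = -2070.3 kJ/mol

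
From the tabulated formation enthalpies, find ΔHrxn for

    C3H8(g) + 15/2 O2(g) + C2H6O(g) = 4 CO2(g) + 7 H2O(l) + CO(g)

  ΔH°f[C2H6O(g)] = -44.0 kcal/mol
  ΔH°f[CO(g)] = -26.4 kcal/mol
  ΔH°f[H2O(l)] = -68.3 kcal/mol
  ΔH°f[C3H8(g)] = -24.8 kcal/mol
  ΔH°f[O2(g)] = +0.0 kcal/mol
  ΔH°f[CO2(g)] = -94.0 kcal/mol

ΔHrxn = -811.7 kcal/mol

Products: 4·(-94.0) + 7·(-68.3) + 1·(-26.4) = -880.5
Reactants: 1·(-24.8) + 15/2·(+0.0) + 1·(-44.0) = -68.8
ΔHrxn = (-880.5) − (-68.8) = -811.7 kcal/mol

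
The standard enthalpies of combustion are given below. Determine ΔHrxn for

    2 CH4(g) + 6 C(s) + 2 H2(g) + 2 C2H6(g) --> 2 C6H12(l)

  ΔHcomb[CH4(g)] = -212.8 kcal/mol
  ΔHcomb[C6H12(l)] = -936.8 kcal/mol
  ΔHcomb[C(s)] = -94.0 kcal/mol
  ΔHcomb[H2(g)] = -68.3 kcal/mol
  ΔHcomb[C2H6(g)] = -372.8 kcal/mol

With combustion enthalpies, reactants minus products:
= [2·(-212.8) + 6·(-94.0) + 2·(-68.3) + 2·(-372.8)] − [2·(-936.8)]
= 1.8 kcal/mol

ΔHrxn = 1.8 kcal/mol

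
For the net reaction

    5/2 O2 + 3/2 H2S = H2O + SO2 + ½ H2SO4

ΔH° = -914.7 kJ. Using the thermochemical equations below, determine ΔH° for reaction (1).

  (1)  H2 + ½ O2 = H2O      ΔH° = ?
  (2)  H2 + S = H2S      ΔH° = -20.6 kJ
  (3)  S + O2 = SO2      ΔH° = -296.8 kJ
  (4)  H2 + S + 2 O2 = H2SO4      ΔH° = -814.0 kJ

(1) as written (H2O already on the product side): contributes x
(2) reversed and × 3/2 (reverse to put H2S on the reactant side; scale by 3/2 for the 3/2 H2S): (-3/2)·(-20.6) = +30.9 kJ
(3) as written (SO2 already on the product side): -296.8 kJ
(4) × 1/2 (×1/2 to match 1/2 H2SO4 in the target): (1/2)·(-814.0) = -407.0 kJ
-914.7 = (+30.9) + (-296.8) + (-407.0) + x
x = (-914.7 − (-672.9)) / (1) = -241.8 kJ

ΔH° = -241.8 kJ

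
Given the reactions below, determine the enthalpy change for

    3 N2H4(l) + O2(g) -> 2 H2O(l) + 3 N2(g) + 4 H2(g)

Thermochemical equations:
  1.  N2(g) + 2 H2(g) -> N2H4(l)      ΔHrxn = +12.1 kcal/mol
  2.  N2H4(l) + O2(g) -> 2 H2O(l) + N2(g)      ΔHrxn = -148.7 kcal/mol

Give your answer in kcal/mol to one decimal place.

ΔHrxn = -172.9 kcal/mol

eq. 1 reversed and × 2: (-2)·(+12.1) = -24.2 kcal/mol
eq. 2 as written: -148.7 kcal/mol
Since enthalpy is a state function, ΔHrxn = (-2)·(+12.1) + (1)·(-148.7) = -172.9 kcal/mol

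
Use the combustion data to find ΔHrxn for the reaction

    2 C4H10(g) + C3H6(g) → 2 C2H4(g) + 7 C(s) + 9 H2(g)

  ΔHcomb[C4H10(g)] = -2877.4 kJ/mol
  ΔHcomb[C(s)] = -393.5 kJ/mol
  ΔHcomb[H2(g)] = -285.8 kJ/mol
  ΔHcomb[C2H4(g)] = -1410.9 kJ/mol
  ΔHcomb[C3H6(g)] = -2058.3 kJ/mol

With combustion enthalpies, reactants minus products:
= [2·(-2877.4) + 1·(-2058.3)] − [2·(-1410.9) + 7·(-393.5) + 9·(-285.8)]
= 335.4 kJ/mol

ΔHrxn = 335.4 kJ/mol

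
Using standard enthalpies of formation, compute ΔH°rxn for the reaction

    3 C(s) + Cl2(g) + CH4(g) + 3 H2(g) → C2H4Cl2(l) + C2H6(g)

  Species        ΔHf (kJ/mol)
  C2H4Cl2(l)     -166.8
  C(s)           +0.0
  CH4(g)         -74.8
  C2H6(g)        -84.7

ΔH°rxn = Σ nΔHf°(products) − Σ nΔHf°(reactants).
Products: 1·(-166.8) + 1·(-84.7) = -251.5
Reactants: 3·(+0.0) + 1·(+0.0) + 1·(-74.8) + 3·(+0.0) = -74.8
ΔH°rxn = (-251.5) − (-74.8) = -176.7 kJ/mol

ΔH°rxn = -176.7 kJ/mol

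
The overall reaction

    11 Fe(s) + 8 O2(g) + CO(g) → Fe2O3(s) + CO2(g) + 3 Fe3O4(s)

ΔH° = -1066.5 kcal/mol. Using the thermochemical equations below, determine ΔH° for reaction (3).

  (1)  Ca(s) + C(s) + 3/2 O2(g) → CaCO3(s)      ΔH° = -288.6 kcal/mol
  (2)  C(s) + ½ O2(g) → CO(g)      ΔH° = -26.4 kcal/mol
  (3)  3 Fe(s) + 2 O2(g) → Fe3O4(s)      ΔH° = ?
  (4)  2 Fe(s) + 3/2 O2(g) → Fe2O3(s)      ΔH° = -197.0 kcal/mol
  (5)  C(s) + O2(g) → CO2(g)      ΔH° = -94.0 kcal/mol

(1): not needed (CaCO3(s) appears nowhere else).
(2) reversed (CO(g) must end up as a reactant): +26.4 kcal/mol
(3) × 3 (×3 to match 3 Fe3O4(s) in the target): contributes 3·x
(4) as written (Fe2O3(s) already on the product side): -197.0 kcal/mol
(5) as written (CO2(g) already on the product side): -94.0 kcal/mol
-1066.5 = (+26.4) + (-197.0) + (-94.0) + 3·x
x = (-1066.5 − (-264.6)) / (3) = -267.3 kcal/mol

ΔH° = -267.3 kcal/mol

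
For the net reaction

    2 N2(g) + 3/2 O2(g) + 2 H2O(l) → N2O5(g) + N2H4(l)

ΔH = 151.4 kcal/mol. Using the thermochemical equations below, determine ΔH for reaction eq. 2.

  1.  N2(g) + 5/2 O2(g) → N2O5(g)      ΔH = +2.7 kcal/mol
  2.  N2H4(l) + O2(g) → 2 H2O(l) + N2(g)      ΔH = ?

eq. 1 as written (N2O5(g) already on the product side): +2.7 kcal/mol
eq. 2 reversed (N2H4(l) must end up as a product): contributes −x
+151.4 = (+2.7) − x
x = (+151.4 − (+2.7)) / (-1) = -148.7 kcal/mol

ΔH = -148.7 kcal/mol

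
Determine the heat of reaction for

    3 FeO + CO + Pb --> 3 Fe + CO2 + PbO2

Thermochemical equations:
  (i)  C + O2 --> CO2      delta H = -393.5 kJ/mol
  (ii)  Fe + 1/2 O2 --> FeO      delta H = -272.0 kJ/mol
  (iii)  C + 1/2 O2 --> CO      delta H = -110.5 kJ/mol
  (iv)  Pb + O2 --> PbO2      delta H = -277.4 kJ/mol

(i) as written: -393.5 kJ/mol
(ii) reversed and × 3: (-3)·(-272.0) = +816.0 kJ/mol
(iii) reversed: +110.5 kJ/mol
(iv) as written: -277.4 kJ/mol
delta H = (-393.5) + (+816.0) + (+110.5) + (-277.4) = 255.6 kJ/mol

delta H = 255.6 kJ/mol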